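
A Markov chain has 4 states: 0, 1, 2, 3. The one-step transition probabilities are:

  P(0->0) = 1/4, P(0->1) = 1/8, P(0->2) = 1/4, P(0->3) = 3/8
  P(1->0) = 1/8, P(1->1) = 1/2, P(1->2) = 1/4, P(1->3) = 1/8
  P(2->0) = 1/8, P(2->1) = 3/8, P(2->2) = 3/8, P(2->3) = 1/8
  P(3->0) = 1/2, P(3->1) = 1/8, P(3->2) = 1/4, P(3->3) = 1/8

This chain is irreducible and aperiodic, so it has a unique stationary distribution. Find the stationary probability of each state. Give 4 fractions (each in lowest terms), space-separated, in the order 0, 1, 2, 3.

Answer: 11/50 11/35 2/7 9/50

Derivation:
The stationary distribution satisfies pi = pi * P, i.e.:
  pi_0 = 1/4*pi_0 + 1/8*pi_1 + 1/8*pi_2 + 1/2*pi_3
  pi_1 = 1/8*pi_0 + 1/2*pi_1 + 3/8*pi_2 + 1/8*pi_3
  pi_2 = 1/4*pi_0 + 1/4*pi_1 + 3/8*pi_2 + 1/4*pi_3
  pi_3 = 3/8*pi_0 + 1/8*pi_1 + 1/8*pi_2 + 1/8*pi_3
with normalization: pi_0 + pi_1 + pi_2 + pi_3 = 1.

Using the first 3 balance equations plus normalization, the linear system A*pi = b is:
  [-3/4, 1/8, 1/8, 1/2] . pi = 0
  [1/8, -1/2, 3/8, 1/8] . pi = 0
  [1/4, 1/4, -5/8, 1/4] . pi = 0
  [1, 1, 1, 1] . pi = 1

Solving yields:
  pi_0 = 11/50
  pi_1 = 11/35
  pi_2 = 2/7
  pi_3 = 9/50

Verification (pi * P):
  11/50*1/4 + 11/35*1/8 + 2/7*1/8 + 9/50*1/2 = 11/50 = pi_0  (ok)
  11/50*1/8 + 11/35*1/2 + 2/7*3/8 + 9/50*1/8 = 11/35 = pi_1  (ok)
  11/50*1/4 + 11/35*1/4 + 2/7*3/8 + 9/50*1/4 = 2/7 = pi_2  (ok)
  11/50*3/8 + 11/35*1/8 + 2/7*1/8 + 9/50*1/8 = 9/50 = pi_3  (ok)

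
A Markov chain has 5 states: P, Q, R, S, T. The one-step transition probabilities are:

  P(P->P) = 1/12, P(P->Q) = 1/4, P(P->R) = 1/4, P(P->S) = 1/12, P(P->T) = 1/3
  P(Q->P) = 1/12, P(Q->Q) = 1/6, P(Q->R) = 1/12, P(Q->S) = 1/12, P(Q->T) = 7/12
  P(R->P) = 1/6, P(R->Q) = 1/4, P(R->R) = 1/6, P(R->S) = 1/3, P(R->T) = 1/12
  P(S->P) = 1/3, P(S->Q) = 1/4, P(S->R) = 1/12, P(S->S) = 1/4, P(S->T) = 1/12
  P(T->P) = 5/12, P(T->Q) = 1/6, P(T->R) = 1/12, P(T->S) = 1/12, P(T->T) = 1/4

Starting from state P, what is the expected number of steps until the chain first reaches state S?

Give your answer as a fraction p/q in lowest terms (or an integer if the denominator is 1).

Let h_i = expected steps to first reach S from state i.
Boundary: h_S = 0.
First-step equations for the other states:
  h_P = 1 + 1/12*h_P + 1/4*h_Q + 1/4*h_R + 1/12*h_S + 1/3*h_T
  h_Q = 1 + 1/12*h_P + 1/6*h_Q + 1/12*h_R + 1/12*h_S + 7/12*h_T
  h_R = 1 + 1/6*h_P + 1/4*h_Q + 1/6*h_R + 1/3*h_S + 1/12*h_T
  h_T = 1 + 5/12*h_P + 1/6*h_Q + 1/12*h_R + 1/12*h_S + 1/4*h_T

Substituting h_S = 0 and rearranging gives the linear system (I - Q) h = 1:
  [11/12, -1/4, -1/4, -1/3] . (h_P, h_Q, h_R, h_T) = 1
  [-1/12, 5/6, -1/12, -7/12] . (h_P, h_Q, h_R, h_T) = 1
  [-1/6, -1/4, 5/6, -1/12] . (h_P, h_Q, h_R, h_T) = 1
  [-5/12, -1/6, -1/12, 3/4] . (h_P, h_Q, h_R, h_T) = 1

Solving yields:
  h_P = 1623/196
  h_Q = 1695/196
  h_R = 309/49
  h_T = 1677/196

Starting state is P, so the expected hitting time is h_P = 1623/196.

Answer: 1623/196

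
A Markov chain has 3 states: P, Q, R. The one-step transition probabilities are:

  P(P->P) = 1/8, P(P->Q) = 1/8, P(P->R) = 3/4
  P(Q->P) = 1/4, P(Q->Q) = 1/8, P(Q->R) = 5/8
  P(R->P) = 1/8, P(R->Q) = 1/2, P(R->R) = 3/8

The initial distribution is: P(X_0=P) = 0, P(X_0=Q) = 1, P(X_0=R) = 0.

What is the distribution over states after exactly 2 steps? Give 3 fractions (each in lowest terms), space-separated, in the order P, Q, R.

Answer: 9/64 23/64 1/2

Derivation:
Propagating the distribution step by step (d_{t+1} = d_t * P):
d_0 = (P=0, Q=1, R=0)
  d_1[P] = 0*1/8 + 1*1/4 + 0*1/8 = 1/4
  d_1[Q] = 0*1/8 + 1*1/8 + 0*1/2 = 1/8
  d_1[R] = 0*3/4 + 1*5/8 + 0*3/8 = 5/8
d_1 = (P=1/4, Q=1/8, R=5/8)
  d_2[P] = 1/4*1/8 + 1/8*1/4 + 5/8*1/8 = 9/64
  d_2[Q] = 1/4*1/8 + 1/8*1/8 + 5/8*1/2 = 23/64
  d_2[R] = 1/4*3/4 + 1/8*5/8 + 5/8*3/8 = 1/2
d_2 = (P=9/64, Q=23/64, R=1/2)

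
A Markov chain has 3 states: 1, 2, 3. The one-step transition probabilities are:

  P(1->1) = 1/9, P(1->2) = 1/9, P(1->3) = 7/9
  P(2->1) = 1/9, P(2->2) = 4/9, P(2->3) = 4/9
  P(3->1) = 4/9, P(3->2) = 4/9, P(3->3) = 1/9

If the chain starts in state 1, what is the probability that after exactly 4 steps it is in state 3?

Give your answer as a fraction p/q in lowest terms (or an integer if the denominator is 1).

Answer: 83/243

Derivation:
Computing P^4 by repeated multiplication:
P^1 =
  1: [1/9, 1/9, 7/9]
  2: [1/9, 4/9, 4/9]
  3: [4/9, 4/9, 1/9]
P^2 =
  1: [10/27, 11/27, 2/9]
  2: [7/27, 11/27, 1/3]
  3: [4/27, 8/27, 5/9]
P^3 =
  1: [5/27, 26/81, 40/81]
  2: [2/9, 29/81, 34/81]
  3: [8/27, 32/81, 25/81]
P^4 =
  1: [67/243, 31/81, 83/243]
  2: [61/243, 10/27, 92/243]
  3: [52/243, 28/81, 107/243]

(P^4)[1 -> 3] = 83/243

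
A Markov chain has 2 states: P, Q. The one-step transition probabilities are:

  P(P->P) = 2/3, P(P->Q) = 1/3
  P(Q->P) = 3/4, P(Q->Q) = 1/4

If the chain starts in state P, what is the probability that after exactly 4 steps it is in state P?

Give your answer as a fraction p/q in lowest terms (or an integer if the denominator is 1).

Computing P^4 by repeated multiplication:
P^1 =
  P: [2/3, 1/3]
  Q: [3/4, 1/4]
P^2 =
  P: [25/36, 11/36]
  Q: [11/16, 5/16]
P^3 =
  P: [299/432, 133/432]
  Q: [133/192, 59/192]
P^4 =
  P: [3589/5184, 1595/5184]
  Q: [1595/2304, 709/2304]

(P^4)[P -> P] = 3589/5184

Answer: 3589/5184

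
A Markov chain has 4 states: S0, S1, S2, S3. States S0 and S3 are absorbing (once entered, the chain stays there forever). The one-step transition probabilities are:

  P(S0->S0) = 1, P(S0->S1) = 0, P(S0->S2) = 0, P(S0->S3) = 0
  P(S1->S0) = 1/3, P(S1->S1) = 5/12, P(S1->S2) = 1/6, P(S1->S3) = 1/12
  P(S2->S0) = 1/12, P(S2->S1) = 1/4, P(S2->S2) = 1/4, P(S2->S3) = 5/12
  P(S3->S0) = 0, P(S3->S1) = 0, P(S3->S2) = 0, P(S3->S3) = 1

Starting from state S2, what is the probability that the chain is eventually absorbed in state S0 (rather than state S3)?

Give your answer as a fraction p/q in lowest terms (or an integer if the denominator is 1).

Let a_i = P(absorbed in S0 | start in state i).
Boundary conditions: a_S0 = 1, a_S3 = 0.
For each transient state i, a_i = sum_j P(i->j) * a_j:
  a_S1 = 1/3*a_S0 + 5/12*a_S1 + 1/6*a_S2 + 1/12*a_S3
  a_S2 = 1/12*a_S0 + 1/4*a_S1 + 1/4*a_S2 + 5/12*a_S3

Substituting a_S0 = 1 and a_S3 = 0, rearrange to (I - Q) a = r where r[i] = P(i -> S0):
  [7/12, -1/6] . (a_S1, a_S2) = 1/3
  [-1/4, 3/4] . (a_S1, a_S2) = 1/12

Solving yields:
  a_S1 = 2/3
  a_S2 = 1/3

Starting state is S2, so the absorption probability is a_S2 = 1/3.

Answer: 1/3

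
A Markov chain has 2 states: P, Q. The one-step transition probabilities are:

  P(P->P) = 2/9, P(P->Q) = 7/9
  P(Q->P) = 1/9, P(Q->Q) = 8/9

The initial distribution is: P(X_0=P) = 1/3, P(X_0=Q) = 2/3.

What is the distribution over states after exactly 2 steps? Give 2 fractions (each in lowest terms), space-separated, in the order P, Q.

Answer: 31/243 212/243

Derivation:
Propagating the distribution step by step (d_{t+1} = d_t * P):
d_0 = (P=1/3, Q=2/3)
  d_1[P] = 1/3*2/9 + 2/3*1/9 = 4/27
  d_1[Q] = 1/3*7/9 + 2/3*8/9 = 23/27
d_1 = (P=4/27, Q=23/27)
  d_2[P] = 4/27*2/9 + 23/27*1/9 = 31/243
  d_2[Q] = 4/27*7/9 + 23/27*8/9 = 212/243
d_2 = (P=31/243, Q=212/243)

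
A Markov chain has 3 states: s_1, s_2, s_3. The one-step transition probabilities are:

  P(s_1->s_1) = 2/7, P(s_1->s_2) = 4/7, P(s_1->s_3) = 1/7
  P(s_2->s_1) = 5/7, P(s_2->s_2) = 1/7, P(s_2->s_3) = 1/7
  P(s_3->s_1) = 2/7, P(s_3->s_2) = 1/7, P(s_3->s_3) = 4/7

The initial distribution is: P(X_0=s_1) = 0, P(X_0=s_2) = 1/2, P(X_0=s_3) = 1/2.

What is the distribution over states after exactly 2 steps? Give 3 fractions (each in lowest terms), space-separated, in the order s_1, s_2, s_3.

Propagating the distribution step by step (d_{t+1} = d_t * P):
d_0 = (s_1=0, s_2=1/2, s_3=1/2)
  d_1[s_1] = 0*2/7 + 1/2*5/7 + 1/2*2/7 = 1/2
  d_1[s_2] = 0*4/7 + 1/2*1/7 + 1/2*1/7 = 1/7
  d_1[s_3] = 0*1/7 + 1/2*1/7 + 1/2*4/7 = 5/14
d_1 = (s_1=1/2, s_2=1/7, s_3=5/14)
  d_2[s_1] = 1/2*2/7 + 1/7*5/7 + 5/14*2/7 = 17/49
  d_2[s_2] = 1/2*4/7 + 1/7*1/7 + 5/14*1/7 = 5/14
  d_2[s_3] = 1/2*1/7 + 1/7*1/7 + 5/14*4/7 = 29/98
d_2 = (s_1=17/49, s_2=5/14, s_3=29/98)

Answer: 17/49 5/14 29/98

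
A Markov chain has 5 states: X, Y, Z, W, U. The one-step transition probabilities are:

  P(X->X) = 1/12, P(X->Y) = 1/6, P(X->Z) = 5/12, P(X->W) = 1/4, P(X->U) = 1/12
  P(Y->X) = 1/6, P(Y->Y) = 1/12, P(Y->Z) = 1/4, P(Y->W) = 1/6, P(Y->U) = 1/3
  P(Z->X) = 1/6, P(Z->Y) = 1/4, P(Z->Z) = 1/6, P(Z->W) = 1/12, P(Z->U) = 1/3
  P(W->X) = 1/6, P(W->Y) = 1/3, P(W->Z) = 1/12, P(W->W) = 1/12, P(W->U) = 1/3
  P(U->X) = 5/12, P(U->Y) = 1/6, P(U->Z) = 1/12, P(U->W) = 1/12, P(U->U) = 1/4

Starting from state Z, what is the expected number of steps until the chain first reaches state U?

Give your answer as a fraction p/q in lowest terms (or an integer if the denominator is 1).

Answer: 78/23

Derivation:
Let h_i = expected steps to first reach U from state i.
Boundary: h_U = 0.
First-step equations for the other states:
  h_X = 1 + 1/12*h_X + 1/6*h_Y + 5/12*h_Z + 1/4*h_W + 1/12*h_U
  h_Y = 1 + 1/6*h_X + 1/12*h_Y + 1/4*h_Z + 1/6*h_W + 1/3*h_U
  h_Z = 1 + 1/6*h_X + 1/4*h_Y + 1/6*h_Z + 1/12*h_W + 1/3*h_U
  h_W = 1 + 1/6*h_X + 1/3*h_Y + 1/12*h_Z + 1/12*h_W + 1/3*h_U

Substituting h_U = 0 and rearranging gives the linear system (I - Q) h = 1:
  [11/12, -1/6, -5/12, -1/4] . (h_X, h_Y, h_Z, h_W) = 1
  [-1/6, 11/12, -1/4, -1/6] . (h_X, h_Y, h_Z, h_W) = 1
  [-1/6, -1/4, 5/6, -1/12] . (h_X, h_Y, h_Z, h_W) = 1
  [-1/6, -1/3, -1/12, 11/12] . (h_X, h_Y, h_Z, h_W) = 1

Solving yields:
  h_X = 96/23
  h_Y = 78/23
  h_Z = 78/23
  h_W = 78/23

Starting state is Z, so the expected hitting time is h_Z = 78/23.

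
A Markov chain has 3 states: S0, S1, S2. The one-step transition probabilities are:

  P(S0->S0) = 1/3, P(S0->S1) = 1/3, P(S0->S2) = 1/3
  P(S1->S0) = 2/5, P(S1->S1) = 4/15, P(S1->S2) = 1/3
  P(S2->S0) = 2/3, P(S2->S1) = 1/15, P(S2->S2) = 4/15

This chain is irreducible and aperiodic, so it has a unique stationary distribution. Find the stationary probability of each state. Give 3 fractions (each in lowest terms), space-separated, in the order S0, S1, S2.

Answer: 29/64 15/64 5/16

Derivation:
The stationary distribution satisfies pi = pi * P, i.e.:
  pi_S0 = 1/3*pi_S0 + 2/5*pi_S1 + 2/3*pi_S2
  pi_S1 = 1/3*pi_S0 + 4/15*pi_S1 + 1/15*pi_S2
  pi_S2 = 1/3*pi_S0 + 1/3*pi_S1 + 4/15*pi_S2
with normalization: pi_S0 + pi_S1 + pi_S2 = 1.

Using the first 2 balance equations plus normalization, the linear system A*pi = b is:
  [-2/3, 2/5, 2/3] . pi = 0
  [1/3, -11/15, 1/15] . pi = 0
  [1, 1, 1] . pi = 1

Solving yields:
  pi_S0 = 29/64
  pi_S1 = 15/64
  pi_S2 = 5/16

Verification (pi * P):
  29/64*1/3 + 15/64*2/5 + 5/16*2/3 = 29/64 = pi_S0  (ok)
  29/64*1/3 + 15/64*4/15 + 5/16*1/15 = 15/64 = pi_S1  (ok)
  29/64*1/3 + 15/64*1/3 + 5/16*4/15 = 5/16 = pi_S2  (ok)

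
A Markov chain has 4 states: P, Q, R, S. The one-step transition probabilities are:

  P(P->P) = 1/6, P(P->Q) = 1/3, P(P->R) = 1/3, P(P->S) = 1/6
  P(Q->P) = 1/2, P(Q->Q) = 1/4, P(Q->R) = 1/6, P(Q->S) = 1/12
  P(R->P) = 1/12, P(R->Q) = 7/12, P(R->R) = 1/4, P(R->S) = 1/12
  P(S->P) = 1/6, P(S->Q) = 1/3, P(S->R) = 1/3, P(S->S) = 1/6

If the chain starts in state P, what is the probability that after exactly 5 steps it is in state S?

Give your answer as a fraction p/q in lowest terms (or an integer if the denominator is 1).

Computing P^5 by repeated multiplication:
P^1 =
  P: [1/6, 1/3, 1/3, 1/6]
  Q: [1/2, 1/4, 1/6, 1/12]
  R: [1/12, 7/12, 1/4, 1/12]
  S: [1/6, 1/3, 1/3, 1/6]
P^2 =
  P: [1/4, 7/18, 1/4, 1/9]
  Q: [17/72, 17/48, 5/18, 19/144]
  R: [49/144, 25/72, 31/144, 7/72]
  S: [1/4, 7/18, 1/4, 1/9]
P^3 =
  P: [119/432, 157/432, 107/432, 49/432]
  Q: [113/432, 215/576, 217/864, 197/1728]
  R: [457/1728, 619/1728, 445/1728, 23/192]
  S: [119/432, 157/432, 107/432, 49/432]
P^4 =
  P: [1385/5184, 473/1296, 1307/5184, 25/216]
  Q: [2801/10368, 841/2304, 1297/5184, 2377/20736]
  R: [1829/6912, 1907/5184, 581/2304, 299/2592]
  S: [1385/5184, 473/1296, 1307/5184, 25/216]
P^5 =
  P: [5543/20736, 22765/62208, 5215/20736, 7169/62208]
  Q: [65/243, 30313/82944, 31309/124416, 28715/248832]
  R: [66755/248832, 91003/248832, 62459/248832, 28615/248832]
  S: [5543/20736, 22765/62208, 5215/20736, 7169/62208]

(P^5)[P -> S] = 7169/62208

Answer: 7169/62208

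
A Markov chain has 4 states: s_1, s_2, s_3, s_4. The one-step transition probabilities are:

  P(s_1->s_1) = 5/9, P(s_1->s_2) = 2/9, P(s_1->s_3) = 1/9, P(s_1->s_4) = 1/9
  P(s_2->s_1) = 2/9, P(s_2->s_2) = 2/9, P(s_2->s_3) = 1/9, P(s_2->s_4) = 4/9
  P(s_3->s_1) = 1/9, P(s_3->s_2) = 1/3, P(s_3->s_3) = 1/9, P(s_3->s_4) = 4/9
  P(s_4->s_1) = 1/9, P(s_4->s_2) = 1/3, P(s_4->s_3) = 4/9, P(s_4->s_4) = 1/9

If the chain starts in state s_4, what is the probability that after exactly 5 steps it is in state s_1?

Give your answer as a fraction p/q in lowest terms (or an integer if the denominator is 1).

Computing P^5 by repeated multiplication:
P^1 =
  s_1: [5/9, 2/9, 1/9, 1/9]
  s_2: [2/9, 2/9, 1/9, 4/9]
  s_3: [1/9, 1/3, 1/9, 4/9]
  s_4: [1/9, 1/3, 4/9, 1/9]
P^2 =
  s_1: [31/81, 20/81, 4/27, 2/9]
  s_2: [19/81, 23/81, 7/27, 2/9]
  s_3: [16/81, 23/81, 7/27, 7/27]
  s_4: [16/81, 23/81, 4/27, 10/27]
P^3 =
  s_1: [25/81, 64/243, 5/27, 59/243]
  s_2: [20/81, 67/243, 5/27, 71/243]
  s_3: [56/243, 68/243, 16/81, 71/243]
  s_4: [56/243, 68/243, 19/81, 62/243]
P^4 =
  s_1: [607/2187, 590/2187, 140/729, 190/729]
  s_2: [550/2187, 602/2187, 152/729, 193/729]
  s_3: [535/2187, 605/2187, 152/729, 197/729]
  s_4: [535/2187, 605/2187, 143/729, 206/729]
P^5 =
  s_1: [1735/6561, 596/2187, 433/2187, 1739/6561]
  s_2: [1663/6561, 601/2187, 436/2187, 1787/6561]
  s_3: [548/2187, 1807/6561, 440/2187, 1790/6561]
  s_4: [548/2187, 1807/6561, 449/2187, 1763/6561]

(P^5)[s_4 -> s_1] = 548/2187

Answer: 548/2187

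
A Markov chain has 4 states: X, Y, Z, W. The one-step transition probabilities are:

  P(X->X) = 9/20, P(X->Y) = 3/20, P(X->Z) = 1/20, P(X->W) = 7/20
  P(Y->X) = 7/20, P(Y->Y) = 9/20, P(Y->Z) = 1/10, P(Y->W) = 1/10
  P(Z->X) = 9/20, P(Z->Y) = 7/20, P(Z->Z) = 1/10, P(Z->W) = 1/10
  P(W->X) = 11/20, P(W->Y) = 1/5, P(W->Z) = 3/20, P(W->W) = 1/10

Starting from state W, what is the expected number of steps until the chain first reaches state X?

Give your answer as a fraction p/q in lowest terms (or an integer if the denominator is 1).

Answer: 1590/761

Derivation:
Let h_i = expected steps to first reach X from state i.
Boundary: h_X = 0.
First-step equations for the other states:
  h_Y = 1 + 7/20*h_X + 9/20*h_Y + 1/10*h_Z + 1/10*h_W
  h_Z = 1 + 9/20*h_X + 7/20*h_Y + 1/10*h_Z + 1/10*h_W
  h_W = 1 + 11/20*h_X + 1/5*h_Y + 3/20*h_Z + 1/10*h_W

Substituting h_X = 0 and rearranging gives the linear system (I - Q) h = 1:
  [11/20, -1/10, -1/10] . (h_Y, h_Z, h_W) = 1
  [-7/20, 9/10, -1/10] . (h_Y, h_Z, h_W) = 1
  [-1/5, -3/20, 9/10] . (h_Y, h_Z, h_W) = 1

Solving yields:
  h_Y = 2000/761
  h_Z = 1800/761
  h_W = 1590/761

Starting state is W, so the expected hitting time is h_W = 1590/761.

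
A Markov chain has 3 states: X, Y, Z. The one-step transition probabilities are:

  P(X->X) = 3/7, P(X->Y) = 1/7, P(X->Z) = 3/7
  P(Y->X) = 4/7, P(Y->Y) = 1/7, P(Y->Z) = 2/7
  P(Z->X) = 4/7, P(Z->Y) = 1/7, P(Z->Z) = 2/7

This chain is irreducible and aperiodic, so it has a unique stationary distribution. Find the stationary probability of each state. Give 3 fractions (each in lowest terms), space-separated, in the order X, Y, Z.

The stationary distribution satisfies pi = pi * P, i.e.:
  pi_X = 3/7*pi_X + 4/7*pi_Y + 4/7*pi_Z
  pi_Y = 1/7*pi_X + 1/7*pi_Y + 1/7*pi_Z
  pi_Z = 3/7*pi_X + 2/7*pi_Y + 2/7*pi_Z
with normalization: pi_X + pi_Y + pi_Z = 1.

Using the first 2 balance equations plus normalization, the linear system A*pi = b is:
  [-4/7, 4/7, 4/7] . pi = 0
  [1/7, -6/7, 1/7] . pi = 0
  [1, 1, 1] . pi = 1

Solving yields:
  pi_X = 1/2
  pi_Y = 1/7
  pi_Z = 5/14

Verification (pi * P):
  1/2*3/7 + 1/7*4/7 + 5/14*4/7 = 1/2 = pi_X  (ok)
  1/2*1/7 + 1/7*1/7 + 5/14*1/7 = 1/7 = pi_Y  (ok)
  1/2*3/7 + 1/7*2/7 + 5/14*2/7 = 5/14 = pi_Z  (ok)

Answer: 1/2 1/7 5/14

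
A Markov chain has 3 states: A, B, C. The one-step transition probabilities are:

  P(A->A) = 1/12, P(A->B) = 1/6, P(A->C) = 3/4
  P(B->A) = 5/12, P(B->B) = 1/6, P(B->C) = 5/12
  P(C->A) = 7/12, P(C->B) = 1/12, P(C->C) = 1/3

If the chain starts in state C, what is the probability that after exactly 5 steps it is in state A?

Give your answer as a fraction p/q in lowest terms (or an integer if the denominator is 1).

Computing P^5 by repeated multiplication:
P^1 =
  A: [1/12, 1/6, 3/4]
  B: [5/12, 1/6, 5/12]
  C: [7/12, 1/12, 1/3]
P^2 =
  A: [37/72, 5/48, 55/144]
  B: [25/72, 19/144, 25/48]
  C: [5/18, 5/36, 7/12]
P^3 =
  A: [89/288, 233/1728, 961/1728]
  B: [335/864, 71/576, 845/1728]
  C: [91/216, 17/144, 199/432]
P^4 =
  A: [4213/10368, 2495/20736, 9815/20736]
  B: [425/1152, 2611/20736, 10475/20736]
  C: [305/864, 665/5184, 2689/5184]
P^5 =
  A: [44803/124416, 31657/248832, 42523/82944]
  B: [47015/124416, 30997/248832, 123805/248832]
  C: [11989/31104, 7679/62208, 30551/62208]

(P^5)[C -> A] = 11989/31104

Answer: 11989/31104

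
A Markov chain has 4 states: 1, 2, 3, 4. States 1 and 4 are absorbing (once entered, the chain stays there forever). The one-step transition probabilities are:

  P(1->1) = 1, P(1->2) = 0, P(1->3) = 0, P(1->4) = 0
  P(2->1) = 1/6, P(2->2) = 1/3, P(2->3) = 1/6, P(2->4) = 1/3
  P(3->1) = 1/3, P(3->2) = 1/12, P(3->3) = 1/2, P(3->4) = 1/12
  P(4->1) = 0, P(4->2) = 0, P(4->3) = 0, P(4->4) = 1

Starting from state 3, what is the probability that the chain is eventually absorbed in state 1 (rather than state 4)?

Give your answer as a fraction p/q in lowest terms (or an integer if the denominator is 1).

Let a_i = P(absorbed in 1 | start in state i).
Boundary conditions: a_1 = 1, a_4 = 0.
For each transient state i, a_i = sum_j P(i->j) * a_j:
  a_2 = 1/6*a_1 + 1/3*a_2 + 1/6*a_3 + 1/3*a_4
  a_3 = 1/3*a_1 + 1/12*a_2 + 1/2*a_3 + 1/12*a_4

Substituting a_1 = 1 and a_4 = 0, rearrange to (I - Q) a = r where r[i] = P(i -> 1):
  [2/3, -1/6] . (a_2, a_3) = 1/6
  [-1/12, 1/2] . (a_2, a_3) = 1/3

Solving yields:
  a_2 = 10/23
  a_3 = 17/23

Starting state is 3, so the absorption probability is a_3 = 17/23.

Answer: 17/23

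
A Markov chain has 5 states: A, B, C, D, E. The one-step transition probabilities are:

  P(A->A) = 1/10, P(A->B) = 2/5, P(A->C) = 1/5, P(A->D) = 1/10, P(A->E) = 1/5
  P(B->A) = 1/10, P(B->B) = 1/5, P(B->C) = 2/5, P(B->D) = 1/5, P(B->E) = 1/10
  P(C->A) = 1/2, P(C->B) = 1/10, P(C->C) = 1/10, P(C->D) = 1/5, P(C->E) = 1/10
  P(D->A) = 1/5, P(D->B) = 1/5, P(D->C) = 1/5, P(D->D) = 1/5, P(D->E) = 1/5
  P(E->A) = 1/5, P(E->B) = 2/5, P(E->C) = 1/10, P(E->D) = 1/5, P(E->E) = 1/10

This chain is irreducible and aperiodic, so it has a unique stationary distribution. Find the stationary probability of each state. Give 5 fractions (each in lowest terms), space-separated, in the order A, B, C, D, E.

The stationary distribution satisfies pi = pi * P, i.e.:
  pi_A = 1/10*pi_A + 1/10*pi_B + 1/2*pi_C + 1/5*pi_D + 1/5*pi_E
  pi_B = 2/5*pi_A + 1/5*pi_B + 1/10*pi_C + 1/5*pi_D + 2/5*pi_E
  pi_C = 1/5*pi_A + 2/5*pi_B + 1/10*pi_C + 1/5*pi_D + 1/10*pi_E
  pi_D = 1/10*pi_A + 1/5*pi_B + 1/5*pi_C + 1/5*pi_D + 1/5*pi_E
  pi_E = 1/5*pi_A + 1/10*pi_B + 1/10*pi_C + 1/5*pi_D + 1/10*pi_E
with normalization: pi_A + pi_B + pi_C + pi_D + pi_E = 1.

Using the first 4 balance equations plus normalization, the linear system A*pi = b is:
  [-9/10, 1/10, 1/2, 1/5, 1/5] . pi = 0
  [2/5, -4/5, 1/10, 1/5, 2/5] . pi = 0
  [1/5, 2/5, -9/10, 1/5, 1/10] . pi = 0
  [1/10, 1/5, 1/5, -4/5, 1/5] . pi = 0
  [1, 1, 1, 1, 1] . pi = 1

Solving yields:
  pi_A = 3012/13841
  pi_B = 3460/13841
  pi_C = 2970/13841
  pi_D = 2467/13841
  pi_E = 1932/13841

Verification (pi * P):
  3012/13841*1/10 + 3460/13841*1/10 + 2970/13841*1/2 + 2467/13841*1/5 + 1932/13841*1/5 = 3012/13841 = pi_A  (ok)
  3012/13841*2/5 + 3460/13841*1/5 + 2970/13841*1/10 + 2467/13841*1/5 + 1932/13841*2/5 = 3460/13841 = pi_B  (ok)
  3012/13841*1/5 + 3460/13841*2/5 + 2970/13841*1/10 + 2467/13841*1/5 + 1932/13841*1/10 = 2970/13841 = pi_C  (ok)
  3012/13841*1/10 + 3460/13841*1/5 + 2970/13841*1/5 + 2467/13841*1/5 + 1932/13841*1/5 = 2467/13841 = pi_D  (ok)
  3012/13841*1/5 + 3460/13841*1/10 + 2970/13841*1/10 + 2467/13841*1/5 + 1932/13841*1/10 = 1932/13841 = pi_E  (ok)

Answer: 3012/13841 3460/13841 2970/13841 2467/13841 1932/13841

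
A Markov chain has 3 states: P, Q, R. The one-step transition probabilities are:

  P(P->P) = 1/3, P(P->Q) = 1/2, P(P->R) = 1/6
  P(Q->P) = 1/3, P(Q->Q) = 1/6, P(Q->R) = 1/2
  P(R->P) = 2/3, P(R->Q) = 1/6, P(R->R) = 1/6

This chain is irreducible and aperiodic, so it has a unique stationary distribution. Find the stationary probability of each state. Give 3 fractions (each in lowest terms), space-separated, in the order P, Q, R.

Answer: 11/26 4/13 7/26

Derivation:
The stationary distribution satisfies pi = pi * P, i.e.:
  pi_P = 1/3*pi_P + 1/3*pi_Q + 2/3*pi_R
  pi_Q = 1/2*pi_P + 1/6*pi_Q + 1/6*pi_R
  pi_R = 1/6*pi_P + 1/2*pi_Q + 1/6*pi_R
with normalization: pi_P + pi_Q + pi_R = 1.

Using the first 2 balance equations plus normalization, the linear system A*pi = b is:
  [-2/3, 1/3, 2/3] . pi = 0
  [1/2, -5/6, 1/6] . pi = 0
  [1, 1, 1] . pi = 1

Solving yields:
  pi_P = 11/26
  pi_Q = 4/13
  pi_R = 7/26

Verification (pi * P):
  11/26*1/3 + 4/13*1/3 + 7/26*2/3 = 11/26 = pi_P  (ok)
  11/26*1/2 + 4/13*1/6 + 7/26*1/6 = 4/13 = pi_Q  (ok)
  11/26*1/6 + 4/13*1/2 + 7/26*1/6 = 7/26 = pi_R  (ok)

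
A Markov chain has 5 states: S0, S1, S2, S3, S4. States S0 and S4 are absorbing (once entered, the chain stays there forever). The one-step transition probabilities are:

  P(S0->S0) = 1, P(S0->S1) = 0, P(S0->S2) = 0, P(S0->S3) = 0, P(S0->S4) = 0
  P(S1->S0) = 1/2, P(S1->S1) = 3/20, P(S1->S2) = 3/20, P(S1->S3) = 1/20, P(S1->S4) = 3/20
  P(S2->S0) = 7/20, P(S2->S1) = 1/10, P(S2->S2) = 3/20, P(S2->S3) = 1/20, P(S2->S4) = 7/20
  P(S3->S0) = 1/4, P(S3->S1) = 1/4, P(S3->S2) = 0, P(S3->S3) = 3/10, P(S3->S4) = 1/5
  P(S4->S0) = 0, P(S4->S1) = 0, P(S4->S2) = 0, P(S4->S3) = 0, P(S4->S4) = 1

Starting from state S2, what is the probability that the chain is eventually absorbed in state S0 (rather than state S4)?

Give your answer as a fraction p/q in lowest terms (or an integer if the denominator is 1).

Answer: 1028/1931

Derivation:
Let a_i = P(absorbed in S0 | start in state i).
Boundary conditions: a_S0 = 1, a_S4 = 0.
For each transient state i, a_i = sum_j P(i->j) * a_j:
  a_S1 = 1/2*a_S0 + 3/20*a_S1 + 3/20*a_S2 + 1/20*a_S3 + 3/20*a_S4
  a_S2 = 7/20*a_S0 + 1/10*a_S1 + 3/20*a_S2 + 1/20*a_S3 + 7/20*a_S4
  a_S3 = 1/4*a_S0 + 1/4*a_S1 + 0*a_S2 + 3/10*a_S3 + 1/5*a_S4

Substituting a_S0 = 1 and a_S4 = 0, rearrange to (I - Q) a = r where r[i] = P(i -> S0):
  [17/20, -3/20, -1/20] . (a_S1, a_S2, a_S3) = 1/2
  [-1/10, 17/20, -1/20] . (a_S1, a_S2, a_S3) = 7/20
  [-1/4, 0, 7/10] . (a_S1, a_S2, a_S3) = 1/4

Solving yields:
  a_S1 = 1387/1931
  a_S2 = 1028/1931
  a_S3 = 1185/1931

Starting state is S2, so the absorption probability is a_S2 = 1028/1931.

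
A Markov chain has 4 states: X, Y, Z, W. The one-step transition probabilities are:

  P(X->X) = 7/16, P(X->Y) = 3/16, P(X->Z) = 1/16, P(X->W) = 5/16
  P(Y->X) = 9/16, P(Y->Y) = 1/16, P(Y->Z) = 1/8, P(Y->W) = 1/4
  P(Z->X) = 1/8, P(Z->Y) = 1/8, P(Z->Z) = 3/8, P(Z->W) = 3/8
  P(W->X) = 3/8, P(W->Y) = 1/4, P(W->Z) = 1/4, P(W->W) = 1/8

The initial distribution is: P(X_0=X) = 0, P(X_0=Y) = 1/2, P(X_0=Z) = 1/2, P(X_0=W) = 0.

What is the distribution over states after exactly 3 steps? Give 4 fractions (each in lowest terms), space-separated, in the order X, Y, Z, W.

Propagating the distribution step by step (d_{t+1} = d_t * P):
d_0 = (X=0, Y=1/2, Z=1/2, W=0)
  d_1[X] = 0*7/16 + 1/2*9/16 + 1/2*1/8 + 0*3/8 = 11/32
  d_1[Y] = 0*3/16 + 1/2*1/16 + 1/2*1/8 + 0*1/4 = 3/32
  d_1[Z] = 0*1/16 + 1/2*1/8 + 1/2*3/8 + 0*1/4 = 1/4
  d_1[W] = 0*5/16 + 1/2*1/4 + 1/2*3/8 + 0*1/8 = 5/16
d_1 = (X=11/32, Y=3/32, Z=1/4, W=5/16)
  d_2[X] = 11/32*7/16 + 3/32*9/16 + 1/4*1/8 + 5/16*3/8 = 45/128
  d_2[Y] = 11/32*3/16 + 3/32*1/16 + 1/4*1/8 + 5/16*1/4 = 23/128
  d_2[Z] = 11/32*1/16 + 3/32*1/8 + 1/4*3/8 + 5/16*1/4 = 105/512
  d_2[W] = 11/32*5/16 + 3/32*1/4 + 1/4*3/8 + 5/16*1/8 = 135/512
d_2 = (X=45/128, Y=23/128, Z=105/512, W=135/512)
  d_3[X] = 45/128*7/16 + 23/128*9/16 + 105/512*1/8 + 135/512*3/8 = 777/2048
  d_3[Y] = 45/128*3/16 + 23/128*1/16 + 105/512*1/8 + 135/512*1/4 = 691/4096
  d_3[Z] = 45/128*1/16 + 23/128*1/8 + 105/512*3/8 + 135/512*1/4 = 767/4096
  d_3[W] = 45/128*5/16 + 23/128*1/4 + 105/512*3/8 + 135/512*1/8 = 271/1024
d_3 = (X=777/2048, Y=691/4096, Z=767/4096, W=271/1024)

Answer: 777/2048 691/4096 767/4096 271/1024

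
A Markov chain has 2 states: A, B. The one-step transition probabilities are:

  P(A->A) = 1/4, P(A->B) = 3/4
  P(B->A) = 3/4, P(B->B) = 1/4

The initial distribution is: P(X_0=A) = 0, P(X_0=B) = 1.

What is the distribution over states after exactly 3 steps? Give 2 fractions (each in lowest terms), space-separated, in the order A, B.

Answer: 9/16 7/16

Derivation:
Propagating the distribution step by step (d_{t+1} = d_t * P):
d_0 = (A=0, B=1)
  d_1[A] = 0*1/4 + 1*3/4 = 3/4
  d_1[B] = 0*3/4 + 1*1/4 = 1/4
d_1 = (A=3/4, B=1/4)
  d_2[A] = 3/4*1/4 + 1/4*3/4 = 3/8
  d_2[B] = 3/4*3/4 + 1/4*1/4 = 5/8
d_2 = (A=3/8, B=5/8)
  d_3[A] = 3/8*1/4 + 5/8*3/4 = 9/16
  d_3[B] = 3/8*3/4 + 5/8*1/4 = 7/16
d_3 = (A=9/16, B=7/16)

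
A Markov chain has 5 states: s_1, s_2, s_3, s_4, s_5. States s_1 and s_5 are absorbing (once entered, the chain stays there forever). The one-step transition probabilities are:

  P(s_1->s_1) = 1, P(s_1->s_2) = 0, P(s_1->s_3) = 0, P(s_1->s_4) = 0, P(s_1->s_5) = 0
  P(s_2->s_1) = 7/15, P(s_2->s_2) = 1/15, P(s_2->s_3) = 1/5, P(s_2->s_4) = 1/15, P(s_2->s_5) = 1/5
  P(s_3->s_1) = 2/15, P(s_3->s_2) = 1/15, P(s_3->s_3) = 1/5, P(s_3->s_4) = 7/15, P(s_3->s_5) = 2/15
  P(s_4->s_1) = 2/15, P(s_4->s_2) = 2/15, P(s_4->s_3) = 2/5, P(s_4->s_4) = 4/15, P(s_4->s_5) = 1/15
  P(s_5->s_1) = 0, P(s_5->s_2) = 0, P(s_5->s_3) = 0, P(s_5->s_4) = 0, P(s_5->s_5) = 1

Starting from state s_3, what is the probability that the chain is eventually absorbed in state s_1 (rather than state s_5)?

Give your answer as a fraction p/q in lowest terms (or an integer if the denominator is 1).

Answer: 677/1155

Derivation:
Let a_i = P(absorbed in s_1 | start in state i).
Boundary conditions: a_s_1 = 1, a_s_5 = 0.
For each transient state i, a_i = sum_j P(i->j) * a_j:
  a_s_2 = 7/15*a_s_1 + 1/15*a_s_2 + 1/5*a_s_3 + 1/15*a_s_4 + 1/5*a_s_5
  a_s_3 = 2/15*a_s_1 + 1/15*a_s_2 + 1/5*a_s_3 + 7/15*a_s_4 + 2/15*a_s_5
  a_s_4 = 2/15*a_s_1 + 2/15*a_s_2 + 2/5*a_s_3 + 4/15*a_s_4 + 1/15*a_s_5

Substituting a_s_1 = 1 and a_s_5 = 0, rearrange to (I - Q) a = r where r[i] = P(i -> s_1):
  [14/15, -1/5, -1/15] . (a_s_2, a_s_3, a_s_4) = 7/15
  [-1/15, 4/5, -7/15] . (a_s_2, a_s_3, a_s_4) = 2/15
  [-2/15, -2/5, 11/15] . (a_s_2, a_s_3, a_s_4) = 2/15

Solving yields:
  a_s_2 = 258/385
  a_s_3 = 677/1155
  a_s_4 = 48/77

Starting state is s_3, so the absorption probability is a_s_3 = 677/1155.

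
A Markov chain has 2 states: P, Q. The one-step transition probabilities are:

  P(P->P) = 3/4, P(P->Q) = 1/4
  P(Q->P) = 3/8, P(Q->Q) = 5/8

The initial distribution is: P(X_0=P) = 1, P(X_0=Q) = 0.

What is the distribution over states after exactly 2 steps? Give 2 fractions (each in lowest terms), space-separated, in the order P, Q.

Propagating the distribution step by step (d_{t+1} = d_t * P):
d_0 = (P=1, Q=0)
  d_1[P] = 1*3/4 + 0*3/8 = 3/4
  d_1[Q] = 1*1/4 + 0*5/8 = 1/4
d_1 = (P=3/4, Q=1/4)
  d_2[P] = 3/4*3/4 + 1/4*3/8 = 21/32
  d_2[Q] = 3/4*1/4 + 1/4*5/8 = 11/32
d_2 = (P=21/32, Q=11/32)

Answer: 21/32 11/32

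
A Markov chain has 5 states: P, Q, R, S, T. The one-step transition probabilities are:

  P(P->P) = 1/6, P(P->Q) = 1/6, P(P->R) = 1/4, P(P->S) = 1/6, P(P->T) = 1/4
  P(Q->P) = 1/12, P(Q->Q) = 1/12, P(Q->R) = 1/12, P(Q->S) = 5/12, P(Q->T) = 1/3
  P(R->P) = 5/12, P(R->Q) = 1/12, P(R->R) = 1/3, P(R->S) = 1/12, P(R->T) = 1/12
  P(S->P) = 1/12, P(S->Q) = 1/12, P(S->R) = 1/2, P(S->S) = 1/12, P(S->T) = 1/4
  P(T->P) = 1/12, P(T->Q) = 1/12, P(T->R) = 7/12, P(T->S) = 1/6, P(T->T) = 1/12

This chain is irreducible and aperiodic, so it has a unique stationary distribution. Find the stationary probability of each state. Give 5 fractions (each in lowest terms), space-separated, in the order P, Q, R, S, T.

The stationary distribution satisfies pi = pi * P, i.e.:
  pi_P = 1/6*pi_P + 1/12*pi_Q + 5/12*pi_R + 1/12*pi_S + 1/12*pi_T
  pi_Q = 1/6*pi_P + 1/12*pi_Q + 1/12*pi_R + 1/12*pi_S + 1/12*pi_T
  pi_R = 1/4*pi_P + 1/12*pi_Q + 1/3*pi_R + 1/2*pi_S + 7/12*pi_T
  pi_S = 1/6*pi_P + 5/12*pi_Q + 1/12*pi_R + 1/12*pi_S + 1/6*pi_T
  pi_T = 1/4*pi_P + 1/3*pi_Q + 1/12*pi_R + 1/4*pi_S + 1/12*pi_T
with normalization: pi_P + pi_Q + pi_R + pi_S + pi_T = 1.

Using the first 4 balance equations plus normalization, the linear system A*pi = b is:
  [-5/6, 1/12, 5/12, 1/12, 1/12] . pi = 0
  [1/6, -11/12, 1/12, 1/12, 1/12] . pi = 0
  [1/4, 1/12, -2/3, 1/2, 7/12] . pi = 0
  [1/6, 5/12, 1/12, -11/12, 1/6] . pi = 0
  [1, 1, 1, 1, 1] . pi = 1

Solving yields:
  pi_P = 523/2369
  pi_Q = 241/2369
  pi_R = 846/2369
  pi_S = 355/2369
  pi_T = 404/2369

Verification (pi * P):
  523/2369*1/6 + 241/2369*1/12 + 846/2369*5/12 + 355/2369*1/12 + 404/2369*1/12 = 523/2369 = pi_P  (ok)
  523/2369*1/6 + 241/2369*1/12 + 846/2369*1/12 + 355/2369*1/12 + 404/2369*1/12 = 241/2369 = pi_Q  (ok)
  523/2369*1/4 + 241/2369*1/12 + 846/2369*1/3 + 355/2369*1/2 + 404/2369*7/12 = 846/2369 = pi_R  (ok)
  523/2369*1/6 + 241/2369*5/12 + 846/2369*1/12 + 355/2369*1/12 + 404/2369*1/6 = 355/2369 = pi_S  (ok)
  523/2369*1/4 + 241/2369*1/3 + 846/2369*1/12 + 355/2369*1/4 + 404/2369*1/12 = 404/2369 = pi_T  (ok)

Answer: 523/2369 241/2369 846/2369 355/2369 404/2369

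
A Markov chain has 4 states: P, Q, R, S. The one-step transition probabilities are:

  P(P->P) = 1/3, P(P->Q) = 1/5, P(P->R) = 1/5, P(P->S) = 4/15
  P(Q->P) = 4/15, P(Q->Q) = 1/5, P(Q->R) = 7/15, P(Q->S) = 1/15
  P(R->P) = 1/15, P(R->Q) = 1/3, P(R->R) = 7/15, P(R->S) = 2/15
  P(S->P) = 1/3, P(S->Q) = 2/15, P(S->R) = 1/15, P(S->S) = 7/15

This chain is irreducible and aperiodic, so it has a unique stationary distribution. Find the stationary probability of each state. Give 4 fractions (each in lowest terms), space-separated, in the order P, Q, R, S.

Answer: 415/1771 402/1771 557/1771 397/1771

Derivation:
The stationary distribution satisfies pi = pi * P, i.e.:
  pi_P = 1/3*pi_P + 4/15*pi_Q + 1/15*pi_R + 1/3*pi_S
  pi_Q = 1/5*pi_P + 1/5*pi_Q + 1/3*pi_R + 2/15*pi_S
  pi_R = 1/5*pi_P + 7/15*pi_Q + 7/15*pi_R + 1/15*pi_S
  pi_S = 4/15*pi_P + 1/15*pi_Q + 2/15*pi_R + 7/15*pi_S
with normalization: pi_P + pi_Q + pi_R + pi_S = 1.

Using the first 3 balance equations plus normalization, the linear system A*pi = b is:
  [-2/3, 4/15, 1/15, 1/3] . pi = 0
  [1/5, -4/5, 1/3, 2/15] . pi = 0
  [1/5, 7/15, -8/15, 1/15] . pi = 0
  [1, 1, 1, 1] . pi = 1

Solving yields:
  pi_P = 415/1771
  pi_Q = 402/1771
  pi_R = 557/1771
  pi_S = 397/1771

Verification (pi * P):
  415/1771*1/3 + 402/1771*4/15 + 557/1771*1/15 + 397/1771*1/3 = 415/1771 = pi_P  (ok)
  415/1771*1/5 + 402/1771*1/5 + 557/1771*1/3 + 397/1771*2/15 = 402/1771 = pi_Q  (ok)
  415/1771*1/5 + 402/1771*7/15 + 557/1771*7/15 + 397/1771*1/15 = 557/1771 = pi_R  (ok)
  415/1771*4/15 + 402/1771*1/15 + 557/1771*2/15 + 397/1771*7/15 = 397/1771 = pi_S  (ok)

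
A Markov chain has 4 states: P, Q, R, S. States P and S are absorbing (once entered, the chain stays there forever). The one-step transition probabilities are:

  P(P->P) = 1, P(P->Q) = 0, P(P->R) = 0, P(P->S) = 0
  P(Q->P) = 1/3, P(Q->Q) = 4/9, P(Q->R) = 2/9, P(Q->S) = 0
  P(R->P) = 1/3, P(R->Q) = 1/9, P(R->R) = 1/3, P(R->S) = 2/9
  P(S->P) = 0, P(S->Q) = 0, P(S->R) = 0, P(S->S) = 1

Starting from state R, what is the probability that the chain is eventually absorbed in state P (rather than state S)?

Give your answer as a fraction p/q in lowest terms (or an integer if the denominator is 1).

Let a_i = P(absorbed in P | start in state i).
Boundary conditions: a_P = 1, a_S = 0.
For each transient state i, a_i = sum_j P(i->j) * a_j:
  a_Q = 1/3*a_P + 4/9*a_Q + 2/9*a_R + 0*a_S
  a_R = 1/3*a_P + 1/9*a_Q + 1/3*a_R + 2/9*a_S

Substituting a_P = 1 and a_S = 0, rearrange to (I - Q) a = r where r[i] = P(i -> P):
  [5/9, -2/9] . (a_Q, a_R) = 1/3
  [-1/9, 2/3] . (a_Q, a_R) = 1/3

Solving yields:
  a_Q = 6/7
  a_R = 9/14

Starting state is R, so the absorption probability is a_R = 9/14.

Answer: 9/14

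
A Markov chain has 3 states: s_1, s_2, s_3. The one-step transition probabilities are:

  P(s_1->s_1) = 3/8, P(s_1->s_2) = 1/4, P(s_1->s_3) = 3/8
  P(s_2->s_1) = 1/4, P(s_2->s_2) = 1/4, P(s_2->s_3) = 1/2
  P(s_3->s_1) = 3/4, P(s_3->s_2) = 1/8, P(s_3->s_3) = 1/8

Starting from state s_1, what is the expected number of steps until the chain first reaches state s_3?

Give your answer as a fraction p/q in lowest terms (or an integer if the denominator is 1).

Answer: 32/13

Derivation:
Let h_i = expected steps to first reach s_3 from state i.
Boundary: h_s_3 = 0.
First-step equations for the other states:
  h_s_1 = 1 + 3/8*h_s_1 + 1/4*h_s_2 + 3/8*h_s_3
  h_s_2 = 1 + 1/4*h_s_1 + 1/4*h_s_2 + 1/2*h_s_3

Substituting h_s_3 = 0 and rearranging gives the linear system (I - Q) h = 1:
  [5/8, -1/4] . (h_s_1, h_s_2) = 1
  [-1/4, 3/4] . (h_s_1, h_s_2) = 1

Solving yields:
  h_s_1 = 32/13
  h_s_2 = 28/13

Starting state is s_1, so the expected hitting time is h_s_1 = 32/13.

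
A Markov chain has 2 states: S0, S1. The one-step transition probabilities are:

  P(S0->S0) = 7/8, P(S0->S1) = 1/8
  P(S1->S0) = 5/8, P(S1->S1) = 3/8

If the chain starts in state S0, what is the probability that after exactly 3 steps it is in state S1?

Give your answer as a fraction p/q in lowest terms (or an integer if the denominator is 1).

Computing P^3 by repeated multiplication:
P^1 =
  S0: [7/8, 1/8]
  S1: [5/8, 3/8]
P^2 =
  S0: [27/32, 5/32]
  S1: [25/32, 7/32]
P^3 =
  S0: [107/128, 21/128]
  S1: [105/128, 23/128]

(P^3)[S0 -> S1] = 21/128

Answer: 21/128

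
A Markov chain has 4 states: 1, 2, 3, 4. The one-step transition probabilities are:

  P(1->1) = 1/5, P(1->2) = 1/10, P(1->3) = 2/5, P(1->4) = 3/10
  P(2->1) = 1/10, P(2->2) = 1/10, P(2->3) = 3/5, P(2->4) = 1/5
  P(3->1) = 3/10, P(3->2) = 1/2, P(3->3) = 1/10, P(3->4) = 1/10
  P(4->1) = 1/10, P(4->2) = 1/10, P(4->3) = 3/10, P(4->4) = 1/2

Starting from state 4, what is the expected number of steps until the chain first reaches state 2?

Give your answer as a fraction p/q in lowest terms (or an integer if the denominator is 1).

Let h_i = expected steps to first reach 2 from state i.
Boundary: h_2 = 0.
First-step equations for the other states:
  h_1 = 1 + 1/5*h_1 + 1/10*h_2 + 2/5*h_3 + 3/10*h_4
  h_3 = 1 + 3/10*h_1 + 1/2*h_2 + 1/10*h_3 + 1/10*h_4
  h_4 = 1 + 1/10*h_1 + 1/10*h_2 + 3/10*h_3 + 1/2*h_4

Substituting h_2 = 0 and rearranging gives the linear system (I - Q) h = 1:
  [4/5, -2/5, -3/10] . (h_1, h_3, h_4) = 1
  [-3/10, 9/10, -1/10] . (h_1, h_3, h_4) = 1
  [-1/10, -3/10, 1/2] . (h_1, h_3, h_4) = 1

Solving yields:
  h_1 = 510/109
  h_3 = 350/109
  h_4 = 530/109

Starting state is 4, so the expected hitting time is h_4 = 530/109.

Answer: 530/109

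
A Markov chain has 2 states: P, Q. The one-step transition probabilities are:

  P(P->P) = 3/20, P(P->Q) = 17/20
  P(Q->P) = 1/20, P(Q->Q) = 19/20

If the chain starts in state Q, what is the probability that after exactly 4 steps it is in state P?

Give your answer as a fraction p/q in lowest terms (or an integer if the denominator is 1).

Answer: 1111/20000

Derivation:
Computing P^4 by repeated multiplication:
P^1 =
  P: [3/20, 17/20]
  Q: [1/20, 19/20]
P^2 =
  P: [13/200, 187/200]
  Q: [11/200, 189/200]
P^3 =
  P: [113/2000, 1887/2000]
  Q: [111/2000, 1889/2000]
P^4 =
  P: [1113/20000, 18887/20000]
  Q: [1111/20000, 18889/20000]

(P^4)[Q -> P] = 1111/20000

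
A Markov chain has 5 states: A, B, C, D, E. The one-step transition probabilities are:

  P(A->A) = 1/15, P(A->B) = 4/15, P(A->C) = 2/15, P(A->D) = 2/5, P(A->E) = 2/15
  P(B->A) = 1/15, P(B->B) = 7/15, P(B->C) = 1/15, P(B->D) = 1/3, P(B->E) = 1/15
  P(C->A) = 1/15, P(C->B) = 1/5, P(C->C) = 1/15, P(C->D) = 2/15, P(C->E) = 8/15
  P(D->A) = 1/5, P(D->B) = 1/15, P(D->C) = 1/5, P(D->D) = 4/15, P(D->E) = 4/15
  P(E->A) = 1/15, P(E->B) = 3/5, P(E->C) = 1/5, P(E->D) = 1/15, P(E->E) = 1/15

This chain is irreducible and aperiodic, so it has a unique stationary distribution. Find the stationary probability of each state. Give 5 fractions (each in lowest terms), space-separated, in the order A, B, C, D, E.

Answer: 694/6957 2345/6957 911/6957 1151/4638 2561/13914

Derivation:
The stationary distribution satisfies pi = pi * P, i.e.:
  pi_A = 1/15*pi_A + 1/15*pi_B + 1/15*pi_C + 1/5*pi_D + 1/15*pi_E
  pi_B = 4/15*pi_A + 7/15*pi_B + 1/5*pi_C + 1/15*pi_D + 3/5*pi_E
  pi_C = 2/15*pi_A + 1/15*pi_B + 1/15*pi_C + 1/5*pi_D + 1/5*pi_E
  pi_D = 2/5*pi_A + 1/3*pi_B + 2/15*pi_C + 4/15*pi_D + 1/15*pi_E
  pi_E = 2/15*pi_A + 1/15*pi_B + 8/15*pi_C + 4/15*pi_D + 1/15*pi_E
with normalization: pi_A + pi_B + pi_C + pi_D + pi_E = 1.

Using the first 4 balance equations plus normalization, the linear system A*pi = b is:
  [-14/15, 1/15, 1/15, 1/5, 1/15] . pi = 0
  [4/15, -8/15, 1/5, 1/15, 3/5] . pi = 0
  [2/15, 1/15, -14/15, 1/5, 1/5] . pi = 0
  [2/5, 1/3, 2/15, -11/15, 1/15] . pi = 0
  [1, 1, 1, 1, 1] . pi = 1

Solving yields:
  pi_A = 694/6957
  pi_B = 2345/6957
  pi_C = 911/6957
  pi_D = 1151/4638
  pi_E = 2561/13914

Verification (pi * P):
  694/6957*1/15 + 2345/6957*1/15 + 911/6957*1/15 + 1151/4638*1/5 + 2561/13914*1/15 = 694/6957 = pi_A  (ok)
  694/6957*4/15 + 2345/6957*7/15 + 911/6957*1/5 + 1151/4638*1/15 + 2561/13914*3/5 = 2345/6957 = pi_B  (ok)
  694/6957*2/15 + 2345/6957*1/15 + 911/6957*1/15 + 1151/4638*1/5 + 2561/13914*1/5 = 911/6957 = pi_C  (ok)
  694/6957*2/5 + 2345/6957*1/3 + 911/6957*2/15 + 1151/4638*4/15 + 2561/13914*1/15 = 1151/4638 = pi_D  (ok)
  694/6957*2/15 + 2345/6957*1/15 + 911/6957*8/15 + 1151/4638*4/15 + 2561/13914*1/15 = 2561/13914 = pi_E  (ok)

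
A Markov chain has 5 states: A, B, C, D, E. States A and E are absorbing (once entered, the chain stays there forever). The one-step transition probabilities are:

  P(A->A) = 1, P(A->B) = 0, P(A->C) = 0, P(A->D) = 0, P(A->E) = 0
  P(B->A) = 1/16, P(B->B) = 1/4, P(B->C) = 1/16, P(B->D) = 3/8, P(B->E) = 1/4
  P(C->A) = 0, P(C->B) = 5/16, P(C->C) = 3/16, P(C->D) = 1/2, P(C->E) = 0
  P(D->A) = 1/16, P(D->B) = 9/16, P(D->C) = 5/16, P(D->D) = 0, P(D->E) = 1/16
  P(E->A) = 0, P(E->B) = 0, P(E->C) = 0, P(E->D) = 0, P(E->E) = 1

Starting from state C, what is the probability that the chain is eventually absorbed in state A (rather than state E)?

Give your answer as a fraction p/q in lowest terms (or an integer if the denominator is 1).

Let a_i = P(absorbed in A | start in state i).
Boundary conditions: a_A = 1, a_E = 0.
For each transient state i, a_i = sum_j P(i->j) * a_j:
  a_B = 1/16*a_A + 1/4*a_B + 1/16*a_C + 3/8*a_D + 1/4*a_E
  a_C = 0*a_A + 5/16*a_B + 3/16*a_C + 1/2*a_D + 0*a_E
  a_D = 1/16*a_A + 9/16*a_B + 5/16*a_C + 0*a_D + 1/16*a_E

Substituting a_A = 1 and a_E = 0, rearrange to (I - Q) a = r where r[i] = P(i -> A):
  [3/4, -1/16, -3/8] . (a_B, a_C, a_D) = 1/16
  [-5/16, 13/16, -1/2] . (a_B, a_C, a_D) = 0
  [-9/16, -5/16, 1] . (a_B, a_C, a_D) = 1/16

Solving yields:
  a_B = 127/506
  a_C = 139/506
  a_D = 293/1012

Starting state is C, so the absorption probability is a_C = 139/506.

Answer: 139/506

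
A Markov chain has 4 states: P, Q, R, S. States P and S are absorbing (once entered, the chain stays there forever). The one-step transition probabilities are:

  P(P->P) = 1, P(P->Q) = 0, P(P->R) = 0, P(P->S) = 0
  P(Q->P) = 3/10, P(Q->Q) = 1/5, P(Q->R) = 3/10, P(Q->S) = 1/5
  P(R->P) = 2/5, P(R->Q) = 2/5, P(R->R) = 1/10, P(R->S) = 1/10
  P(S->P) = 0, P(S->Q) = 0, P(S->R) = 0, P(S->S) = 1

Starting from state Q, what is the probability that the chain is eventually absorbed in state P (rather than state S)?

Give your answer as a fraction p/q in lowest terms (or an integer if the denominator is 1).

Answer: 13/20

Derivation:
Let a_i = P(absorbed in P | start in state i).
Boundary conditions: a_P = 1, a_S = 0.
For each transient state i, a_i = sum_j P(i->j) * a_j:
  a_Q = 3/10*a_P + 1/5*a_Q + 3/10*a_R + 1/5*a_S
  a_R = 2/5*a_P + 2/5*a_Q + 1/10*a_R + 1/10*a_S

Substituting a_P = 1 and a_S = 0, rearrange to (I - Q) a = r where r[i] = P(i -> P):
  [4/5, -3/10] . (a_Q, a_R) = 3/10
  [-2/5, 9/10] . (a_Q, a_R) = 2/5

Solving yields:
  a_Q = 13/20
  a_R = 11/15

Starting state is Q, so the absorption probability is a_Q = 13/20.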